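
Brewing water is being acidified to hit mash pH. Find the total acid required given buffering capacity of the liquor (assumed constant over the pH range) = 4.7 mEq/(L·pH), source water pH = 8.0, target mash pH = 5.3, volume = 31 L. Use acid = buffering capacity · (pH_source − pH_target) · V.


acid = 4.7 · (8.0 − 5.3) · 31

393.3900 mEq


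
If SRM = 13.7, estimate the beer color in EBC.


EBC = SRM · 1.97
EBC = 13.7 · 1.97

26.9890 EBC


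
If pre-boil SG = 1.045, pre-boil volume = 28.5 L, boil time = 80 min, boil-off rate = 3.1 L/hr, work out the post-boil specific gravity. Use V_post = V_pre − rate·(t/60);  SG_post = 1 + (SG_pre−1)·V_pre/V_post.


V_post = 28.5 − 3.1·(80/60) = 24.3667
SG_post = 1 + (1.045 − 1)·28.5/24.3667

1.0526


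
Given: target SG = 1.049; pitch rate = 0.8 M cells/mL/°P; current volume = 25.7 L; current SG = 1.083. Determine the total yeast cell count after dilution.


V_w = V·((SG_c−1)/(SG_t−1)−1);  °P = 259 − 259/SG_t;  cells = rate·(V+V_w)·°P
V_w = 25.7·((1.083−1)/(1.049−1)−1) = 17.8327
V_final = 25.7 + 17.8327 = 43.5327
°P = 259 − 259/1.049 = 12.0982
cells = 0.8·43.5327·12.0982

421.3330 billion cells


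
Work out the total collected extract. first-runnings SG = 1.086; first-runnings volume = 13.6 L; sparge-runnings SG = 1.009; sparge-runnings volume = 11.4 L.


total = Σ (SG_i − 1)·1000·V_i
first = (1.086 − 1)·1000·13.6 = 1169.6000
sparge = (1.009 − 1)·1000·11.4 = 102.6000
total = 1169.6000 + 102.6000

1272.2000 gravity·L


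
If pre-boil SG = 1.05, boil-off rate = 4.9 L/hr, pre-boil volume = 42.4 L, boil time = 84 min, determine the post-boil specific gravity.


V_post = V_pre − rate·(t/60);  SG_post = 1 + (SG_pre−1)·V_pre/V_post
V_post = 42.4 − 4.9·(84/60) = 35.5400
SG_post = 1 + (1.05 − 1)·42.4/35.5400

1.0597


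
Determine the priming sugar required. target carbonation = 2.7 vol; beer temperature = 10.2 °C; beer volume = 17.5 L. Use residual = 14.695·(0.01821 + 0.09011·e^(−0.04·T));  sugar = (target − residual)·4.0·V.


residual = 14.695·(0.01821 + 0.09011·e^(−0.04·10.2)) = 1.1481
sugar = (2.7 − 1.1481)·4.0·17.5

108.6303 g


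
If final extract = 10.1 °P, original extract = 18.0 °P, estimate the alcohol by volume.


SG = 259/(259 − P);  ABV = (OG − FG)·131.25
OG = 259/(259 − 18.0) = 1.0747
FG = 259/(259 − 10.1) = 1.0406
ABV = (1.0747 − 1.0406)·131.25

4.4770 % ABV


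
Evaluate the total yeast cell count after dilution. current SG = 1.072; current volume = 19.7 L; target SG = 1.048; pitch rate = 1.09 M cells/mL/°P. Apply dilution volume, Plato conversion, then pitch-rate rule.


V_w = V·((SG_c−1)/(SG_t−1)−1);  °P = 259 − 259/SG_t;  cells = rate·(V+V_w)·°P
V_w = 19.7·((1.072−1)/(1.048−1)−1) = 9.8500
V_final = 19.7 + 9.8500 = 29.5500
°P = 259 − 259/1.048 = 11.8626
cells = 1.09·29.5500·11.8626

382.0883 billion cells


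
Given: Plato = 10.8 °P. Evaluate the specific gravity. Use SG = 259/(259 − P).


SG = 259/(259 − 10.8)

1.0435


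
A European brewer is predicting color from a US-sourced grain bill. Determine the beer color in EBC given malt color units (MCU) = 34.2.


SRM = 1.4922·MCU^0.6859;  EBC = SRM·1.97
SRM = 1.4922·34.2^0.6859 = 16.8273
EBC = 16.8273·1.97

33.1499 EBC


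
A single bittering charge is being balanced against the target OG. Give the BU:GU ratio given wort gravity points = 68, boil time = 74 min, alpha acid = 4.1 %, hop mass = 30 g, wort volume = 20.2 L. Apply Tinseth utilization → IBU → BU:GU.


U = 1.65·0.000125^(GP/1000)·(1−e^(−0.04t))/4.15;  IBU = (α/100)·m·U·1000/V;  BU:GU = IBU/GP
U = 1.65·0.000125^(68/1000)·(1−e^(−0.04·74))/4.15 = 0.2046
IBU = (4.1/100)·30·0.2046·1000/20.2 = 12.4586
BU:GU = 12.4586/68

0.1832


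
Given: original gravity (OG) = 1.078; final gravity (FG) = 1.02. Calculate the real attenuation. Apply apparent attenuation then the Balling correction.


AA = (OG−FG)/(OG−1)·100;  RA = AA·0.8192
AA = (1.078 − 1.02)/(1.078 − 1)·100 = 74.3590
RA = 74.3590·0.8192

60.9149 %


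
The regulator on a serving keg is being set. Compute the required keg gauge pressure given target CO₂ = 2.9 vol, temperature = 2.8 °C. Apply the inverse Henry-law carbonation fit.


psi = vols/(0.01821 + 0.09011·e^(−0.04·T)) − 14.695
psi = 2.9/(0.01821 + 0.09011·e^(−0.04·2.8)) − 14.695

14.6655 psi


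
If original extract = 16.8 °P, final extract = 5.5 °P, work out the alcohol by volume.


SG = 259/(259 − P);  ABV = (OG − FG)·131.25
OG = 259/(259 − 16.8) = 1.0694
FG = 259/(259 − 5.5) = 1.0217
ABV = (1.0694 − 1.0217)·131.25

6.2564 % ABV


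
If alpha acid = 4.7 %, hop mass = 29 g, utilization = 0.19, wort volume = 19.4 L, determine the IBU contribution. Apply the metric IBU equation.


IBU = (α/100)·mass·U·1000 / V
IBU = (4.7/100)·29·0.19·1000 / 19.4

13.3490 IBU


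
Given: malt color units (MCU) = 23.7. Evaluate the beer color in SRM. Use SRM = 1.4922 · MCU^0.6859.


SRM = 1.4922 · 23.7^0.6859

13.0848 SRM


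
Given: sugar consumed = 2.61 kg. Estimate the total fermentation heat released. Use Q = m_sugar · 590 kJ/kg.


Q = 2.61 · 590

1539.9000 kJ


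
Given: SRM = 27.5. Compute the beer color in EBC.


EBC = SRM · 1.97
EBC = 27.5 · 1.97

54.1750 EBC


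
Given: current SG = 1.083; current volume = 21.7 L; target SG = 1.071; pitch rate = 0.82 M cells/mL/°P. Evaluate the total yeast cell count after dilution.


V_w = V·((SG_c−1)/(SG_t−1)−1);  °P = 259 − 259/SG_t;  cells = rate·(V+V_w)·°P
V_w = 21.7·((1.083−1)/(1.071−1)−1) = 3.6676
V_final = 21.7 + 3.6676 = 25.3676
°P = 259 − 259/1.071 = 17.1699
cells = 0.82·25.3676·17.1699

357.1593 billion cells


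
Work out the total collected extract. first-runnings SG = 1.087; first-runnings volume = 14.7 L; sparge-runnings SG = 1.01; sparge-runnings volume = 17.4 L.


total = Σ (SG_i − 1)·1000·V_i
first = (1.087 − 1)·1000·14.7 = 1278.9000
sparge = (1.01 − 1)·1000·17.4 = 174.0000
total = 1278.9000 + 174.0000

1452.9000 gravity·L


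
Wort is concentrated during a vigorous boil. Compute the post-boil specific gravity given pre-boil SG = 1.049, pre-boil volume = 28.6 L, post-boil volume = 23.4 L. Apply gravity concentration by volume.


SG_post = 1 + (SG_pre − 1)·V_pre/V_post
pts_pre = (1.049 − 1)·1000 = 49.0000
pts_post = 49.0000·28.6/23.4 = 59.8889
SG_post = 1 + 59.8889/1000

1.0599


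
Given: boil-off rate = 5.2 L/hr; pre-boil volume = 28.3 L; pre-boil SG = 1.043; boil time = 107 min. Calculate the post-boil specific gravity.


V_post = V_pre − rate·(t/60);  SG_post = 1 + (SG_pre−1)·V_pre/V_post
V_post = 28.3 − 5.2·(107/60) = 19.0267
SG_post = 1 + (1.043 − 1)·28.3/19.0267

1.0640


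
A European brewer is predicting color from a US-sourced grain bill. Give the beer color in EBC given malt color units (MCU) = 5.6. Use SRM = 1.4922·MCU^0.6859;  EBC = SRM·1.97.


SRM = 1.4922·5.6^0.6859 = 4.8642
EBC = 4.8642·1.97

9.5824 EBC


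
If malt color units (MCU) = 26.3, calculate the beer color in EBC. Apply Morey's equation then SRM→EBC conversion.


SRM = 1.4922·MCU^0.6859;  EBC = SRM·1.97
SRM = 1.4922·26.3^0.6859 = 14.0532
EBC = 14.0532·1.97

27.6848 EBC


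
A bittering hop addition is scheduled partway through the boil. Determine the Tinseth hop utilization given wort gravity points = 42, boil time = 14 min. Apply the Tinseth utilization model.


U = 1.65·0.000125^(GP/1000) · (1 − e^(−0.04·t))/4.15
bigness = 1.65·0.000125^(42/1000) = 1.1312
boil_factor = (1 − e^(−0.04·14))/4.15 = 0.1033
U = 1.1312 · 0.1033

0.1169


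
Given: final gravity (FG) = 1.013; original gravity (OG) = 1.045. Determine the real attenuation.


AA = (OG−FG)/(OG−1)·100;  RA = AA·0.8192
AA = (1.045 − 1.013)/(1.045 − 1)·100 = 71.1111
RA = 71.1111·0.8192

58.2542 %


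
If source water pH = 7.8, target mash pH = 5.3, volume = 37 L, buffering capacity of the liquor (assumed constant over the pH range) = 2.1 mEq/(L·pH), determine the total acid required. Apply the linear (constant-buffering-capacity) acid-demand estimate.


acid = buffering capacity · (pH_source − pH_target) · V
acid = 2.1 · (7.8 − 5.3) · 37

194.2500 mEq


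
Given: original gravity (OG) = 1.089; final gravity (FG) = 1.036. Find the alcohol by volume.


ABV = (OG − FG) · 131.25
ABV = (1.089 − 1.036) · 131.25

6.9562 % ABV


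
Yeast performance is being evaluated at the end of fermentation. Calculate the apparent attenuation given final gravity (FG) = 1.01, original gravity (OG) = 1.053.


AA = (OG − FG)/(OG − 1) · 100
AA = (1.053 − 1.01)/(1.053 − 1) · 100

81.1321 %


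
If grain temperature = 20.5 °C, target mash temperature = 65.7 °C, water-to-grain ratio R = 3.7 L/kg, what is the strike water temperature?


T_strike = (0.41/R)·(T_mash − T_grain) + T_mash
T_strike = (0.41/3.7)·(65.7 − 20.5) + 65.7

70.7086 °C


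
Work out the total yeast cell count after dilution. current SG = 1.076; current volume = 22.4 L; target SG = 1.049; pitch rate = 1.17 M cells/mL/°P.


V_w = V·((SG_c−1)/(SG_t−1)−1);  °P = 259 − 259/SG_t;  cells = rate·(V+V_w)·°P
V_w = 22.4·((1.076−1)/(1.049−1)−1) = 12.3429
V_final = 22.4 + 12.3429 = 34.7429
°P = 259 − 259/1.049 = 12.0982
cells = 1.17·34.7429·12.0982

491.7810 billion cells


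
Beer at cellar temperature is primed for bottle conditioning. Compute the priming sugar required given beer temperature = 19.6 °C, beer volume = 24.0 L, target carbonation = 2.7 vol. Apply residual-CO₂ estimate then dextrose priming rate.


residual = 14.695·(0.01821 + 0.09011·e^(−0.04·T));  sugar = (target − residual)·4.0·V
residual = 14.695·(0.01821 + 0.09011·e^(−0.04·19.6)) = 0.8722
sugar = (2.7 − 0.8722)·4.0·24.0

175.4709 g


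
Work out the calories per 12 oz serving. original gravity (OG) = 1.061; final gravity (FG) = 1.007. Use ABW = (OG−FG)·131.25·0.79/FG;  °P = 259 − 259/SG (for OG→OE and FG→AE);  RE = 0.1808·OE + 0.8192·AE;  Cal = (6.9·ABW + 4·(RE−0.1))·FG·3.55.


ABW = (1.061 − 1.007)·131.25·0.79/1.007 = 5.5602
OE = 259 − 259/1.061 = 14.8907 °P
AE = 259 − 259/1.007 = 1.8004 °P
RE = 0.1808·14.8907 + 0.8192·1.8004 = 4.1671 °P
Cal = (6.9·5.5602 + 4·(4.1671−0.1))·1.007·3.55

195.3079 kcal


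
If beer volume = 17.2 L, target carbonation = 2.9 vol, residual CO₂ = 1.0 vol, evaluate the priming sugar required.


sugar = (target − residual)·4.0·V
sugar = (2.9 − 1.0)·4.0·17.2

130.7200 g


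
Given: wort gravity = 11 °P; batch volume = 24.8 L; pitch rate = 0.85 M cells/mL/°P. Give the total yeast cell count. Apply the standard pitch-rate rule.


cells (billions) = rate · V_L · °P
cells = 0.85 · 24.8 · 11

231.8800 billion cells


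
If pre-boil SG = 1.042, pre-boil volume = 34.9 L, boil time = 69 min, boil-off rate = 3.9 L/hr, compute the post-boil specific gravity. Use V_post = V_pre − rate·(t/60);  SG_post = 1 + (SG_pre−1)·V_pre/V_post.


V_post = 34.9 − 3.9·(69/60) = 30.4150
SG_post = 1 + (1.042 − 1)·34.9/30.4150

1.0482


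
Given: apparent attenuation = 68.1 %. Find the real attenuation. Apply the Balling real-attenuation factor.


RA = AA · 0.8192
RA = 68.1 · 0.8192

55.7875 %


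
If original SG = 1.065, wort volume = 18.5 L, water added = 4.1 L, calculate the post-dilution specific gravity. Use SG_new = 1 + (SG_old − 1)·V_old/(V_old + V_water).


pts = (1.065 − 1)·1000·18.5/(18.5 + 4.1) = 53.2080
SG_new = 1 + 53.2080/1000

1.0532


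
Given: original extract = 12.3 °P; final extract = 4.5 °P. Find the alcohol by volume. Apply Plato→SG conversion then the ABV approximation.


SG = 259/(259 − P);  ABV = (OG − FG)·131.25
OG = 259/(259 − 12.3) = 1.0499
FG = 259/(259 − 4.5) = 1.0177
ABV = (1.0499 − 1.0177)·131.25

4.2232 % ABV


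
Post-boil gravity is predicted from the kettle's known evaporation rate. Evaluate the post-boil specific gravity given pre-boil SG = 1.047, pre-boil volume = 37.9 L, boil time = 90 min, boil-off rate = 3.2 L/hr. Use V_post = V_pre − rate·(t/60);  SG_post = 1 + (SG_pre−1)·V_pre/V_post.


V_post = 37.9 − 3.2·(90/60) = 33.1000
SG_post = 1 + (1.047 − 1)·37.9/33.1000

1.0538


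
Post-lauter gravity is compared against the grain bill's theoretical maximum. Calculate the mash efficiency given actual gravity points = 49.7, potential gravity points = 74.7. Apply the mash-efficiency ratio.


efficiency = actual / potential × 100
efficiency = 49.7 / 74.7 × 100

66.5328 %


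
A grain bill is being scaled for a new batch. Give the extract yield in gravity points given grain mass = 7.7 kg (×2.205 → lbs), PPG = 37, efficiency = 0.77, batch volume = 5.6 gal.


points = lbs × PPG × eff / vol
lbs = 7.7 × 2.205 = 16.9785
points = 16.9785 × 37 × 0.77 / 5.6

86.3781 points


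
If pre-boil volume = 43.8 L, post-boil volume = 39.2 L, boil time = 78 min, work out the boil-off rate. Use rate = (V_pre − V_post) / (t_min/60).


rate = (43.8 − 39.2) / (78/60)

3.5385 L/hr


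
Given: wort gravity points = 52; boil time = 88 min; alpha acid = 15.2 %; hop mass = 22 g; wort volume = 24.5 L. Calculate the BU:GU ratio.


U = 1.65·0.000125^(GP/1000)·(1−e^(−0.04t))/4.15;  IBU = (α/100)·m·U·1000/V;  BU:GU = IBU/GP
U = 1.65·0.000125^(52/1000)·(1−e^(−0.04·88))/4.15 = 0.2418
IBU = (15.2/100)·22·0.2418·1000/24.5 = 33.0009
BU:GU = 33.0009/52

0.6346


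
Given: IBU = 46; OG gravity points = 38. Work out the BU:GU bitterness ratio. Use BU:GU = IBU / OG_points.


BU:GU = 46 / 38

1.2105


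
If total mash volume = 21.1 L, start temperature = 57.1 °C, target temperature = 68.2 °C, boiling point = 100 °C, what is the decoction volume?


V_dec = V_total·(T_target − T_start)/(T_boil − T_start)
V_dec = 21.1·(68.2 − 57.1)/(100 − 57.1)

5.4594 L


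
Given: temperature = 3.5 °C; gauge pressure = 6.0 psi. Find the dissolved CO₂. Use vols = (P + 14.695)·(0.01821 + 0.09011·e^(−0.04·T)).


vols = (6.0 + 14.695)·(0.01821 + 0.09011·e^(−0.04·3.5))

1.9981 volumes


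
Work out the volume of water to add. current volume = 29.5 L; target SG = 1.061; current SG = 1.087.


V_water = V·((SG_curr − 1)/(SG_target − 1) − 1)
V_water = 29.5·((1.087 − 1)/(1.061 − 1) − 1)

12.5738 L


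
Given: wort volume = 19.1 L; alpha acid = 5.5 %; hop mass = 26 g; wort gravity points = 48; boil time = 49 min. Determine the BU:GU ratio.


U = 1.65·0.000125^(GP/1000)·(1−e^(−0.04t))/4.15;  IBU = (α/100)·m·U·1000/V;  BU:GU = IBU/GP
U = 1.65·0.000125^(48/1000)·(1−e^(−0.04·49))/4.15 = 0.2219
IBU = (5.5/100)·26·0.2219·1000/19.1 = 16.6133
BU:GU = 16.6133/48

0.3461


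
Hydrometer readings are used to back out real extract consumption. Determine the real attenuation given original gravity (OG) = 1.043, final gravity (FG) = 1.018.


AA = (OG−FG)/(OG−1)·100;  RA = AA·0.8192
AA = (1.043 − 1.018)/(1.043 − 1)·100 = 58.1395
RA = 58.1395·0.8192

47.6279 %


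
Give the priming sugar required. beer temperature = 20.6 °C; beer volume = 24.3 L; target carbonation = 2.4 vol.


residual = 14.695·(0.01821 + 0.09011·e^(−0.04·T));  sugar = (target − residual)·4.0·V
residual = 14.695·(0.01821 + 0.09011·e^(−0.04·20.6)) = 0.8485
sugar = (2.4 − 0.8485)·4.0·24.3

150.8085 g


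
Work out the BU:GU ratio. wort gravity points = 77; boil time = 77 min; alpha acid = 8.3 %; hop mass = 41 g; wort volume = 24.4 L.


U = 1.65·0.000125^(GP/1000)·(1−e^(−0.04t))/4.15;  IBU = (α/100)·m·U·1000/V;  BU:GU = IBU/GP
U = 1.65·0.000125^(77/1000)·(1−e^(−0.04·77))/4.15 = 0.1899
IBU = (8.3/100)·41·0.1899·1000/24.4 = 26.4812
BU:GU = 26.4812/77

0.3439


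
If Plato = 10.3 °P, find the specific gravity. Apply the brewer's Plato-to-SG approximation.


SG = 259/(259 − P)
SG = 259/(259 − 10.3)

1.0414


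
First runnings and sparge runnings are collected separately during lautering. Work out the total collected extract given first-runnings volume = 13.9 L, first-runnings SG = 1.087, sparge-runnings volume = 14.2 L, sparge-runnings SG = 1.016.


total = Σ (SG_i − 1)·1000·V_i
first = (1.087 − 1)·1000·13.9 = 1209.3000
sparge = (1.016 − 1)·1000·14.2 = 227.2000
total = 1209.3000 + 227.2000

1436.5000 gravity·L


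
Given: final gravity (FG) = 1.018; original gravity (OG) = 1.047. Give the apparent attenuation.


AA = (OG − FG)/(OG − 1) · 100
AA = (1.047 − 1.018)/(1.047 − 1) · 100

61.7021 %


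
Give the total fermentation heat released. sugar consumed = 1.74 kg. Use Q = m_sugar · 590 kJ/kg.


Q = 1.74 · 590

1026.6000 kJ


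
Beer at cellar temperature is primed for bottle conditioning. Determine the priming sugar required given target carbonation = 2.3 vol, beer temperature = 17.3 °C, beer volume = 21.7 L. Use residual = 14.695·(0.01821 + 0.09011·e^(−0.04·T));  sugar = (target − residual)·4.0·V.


residual = 14.695·(0.01821 + 0.09011·e^(−0.04·17.3)) = 0.9304
sugar = (2.3 − 0.9304)·4.0·21.7

118.8779 g


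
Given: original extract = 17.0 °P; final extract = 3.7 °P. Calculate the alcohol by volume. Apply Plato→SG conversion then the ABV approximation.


SG = 259/(259 − P);  ABV = (OG − FG)·131.25
OG = 259/(259 − 17.0) = 1.0702
FG = 259/(259 − 3.7) = 1.0145
ABV = (1.0702 − 1.0145)·131.25

7.3179 % ABV


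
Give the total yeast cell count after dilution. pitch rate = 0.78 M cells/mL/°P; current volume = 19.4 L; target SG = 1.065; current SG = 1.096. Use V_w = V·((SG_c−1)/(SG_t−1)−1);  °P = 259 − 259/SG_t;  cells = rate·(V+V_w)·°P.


V_w = 19.4·((1.096−1)/(1.065−1)−1) = 9.2523
V_final = 19.4 + 9.2523 = 28.6523
°P = 259 − 259/1.065 = 15.8075
cells = 0.78·28.6523·15.8075

353.2789 billion cells


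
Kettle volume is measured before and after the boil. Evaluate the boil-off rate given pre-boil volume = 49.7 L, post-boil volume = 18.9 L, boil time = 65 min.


rate = (V_pre − V_post) / (t_min/60)
rate = (49.7 − 18.9) / (65/60)

28.4308 L/hr


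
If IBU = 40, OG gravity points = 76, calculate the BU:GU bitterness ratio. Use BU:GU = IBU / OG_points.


BU:GU = 40 / 76

0.5263


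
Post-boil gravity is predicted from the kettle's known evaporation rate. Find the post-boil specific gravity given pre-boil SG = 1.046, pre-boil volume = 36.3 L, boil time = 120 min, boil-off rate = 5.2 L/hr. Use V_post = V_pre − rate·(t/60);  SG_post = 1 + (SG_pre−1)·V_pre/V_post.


V_post = 36.3 − 5.2·(120/60) = 25.9000
SG_post = 1 + (1.046 − 1)·36.3/25.9000

1.0645


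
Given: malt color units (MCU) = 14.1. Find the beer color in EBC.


SRM = 1.4922·MCU^0.6859;  EBC = SRM·1.97
SRM = 1.4922·14.1^0.6859 = 9.1638
EBC = 9.1638·1.97

18.0527 EBC


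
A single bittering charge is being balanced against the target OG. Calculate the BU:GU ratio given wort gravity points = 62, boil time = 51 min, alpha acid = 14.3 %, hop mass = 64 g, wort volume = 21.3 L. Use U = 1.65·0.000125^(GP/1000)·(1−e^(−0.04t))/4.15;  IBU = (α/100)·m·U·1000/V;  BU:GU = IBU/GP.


U = 1.65·0.000125^(62/1000)·(1−e^(−0.04·51))/4.15 = 0.1981
IBU = (14.3/100)·64·0.1981·1000/21.3 = 85.1306
BU:GU = 85.1306/62

1.3731


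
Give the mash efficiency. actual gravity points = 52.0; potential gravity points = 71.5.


efficiency = actual / potential × 100
efficiency = 52.0 / 71.5 × 100

72.7273 %


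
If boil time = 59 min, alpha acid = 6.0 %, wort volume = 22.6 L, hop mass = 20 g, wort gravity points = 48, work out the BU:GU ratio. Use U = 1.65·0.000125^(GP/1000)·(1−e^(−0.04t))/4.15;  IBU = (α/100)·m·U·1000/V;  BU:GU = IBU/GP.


U = 1.65·0.000125^(48/1000)·(1−e^(−0.04·59))/4.15 = 0.2339
IBU = (6.0/100)·20·0.2339·1000/22.6 = 12.4190
BU:GU = 12.4190/48

0.2587


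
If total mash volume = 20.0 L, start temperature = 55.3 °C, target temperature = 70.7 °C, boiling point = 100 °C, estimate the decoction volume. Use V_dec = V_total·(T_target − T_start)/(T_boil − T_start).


V_dec = 20.0·(70.7 − 55.3)/(100 − 55.3)

6.8904 L


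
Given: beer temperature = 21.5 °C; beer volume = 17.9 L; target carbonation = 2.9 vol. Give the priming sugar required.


residual = 14.695·(0.01821 + 0.09011·e^(−0.04·T));  sugar = (target − residual)·4.0·V
residual = 14.695·(0.01821 + 0.09011·e^(−0.04·21.5)) = 0.8279
sugar = (2.9 − 0.8279)·4.0·17.9

148.3600 g


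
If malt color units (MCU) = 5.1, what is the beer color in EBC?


SRM = 1.4922·MCU^0.6859;  EBC = SRM·1.97
SRM = 1.4922·5.1^0.6859 = 4.5619
EBC = 4.5619·1.97

8.9870 EBC


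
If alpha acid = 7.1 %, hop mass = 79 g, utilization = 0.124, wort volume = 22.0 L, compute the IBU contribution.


IBU = (α/100)·mass·U·1000 / V
IBU = (7.1/100)·79·0.124·1000 / 22.0

31.6144 IBU


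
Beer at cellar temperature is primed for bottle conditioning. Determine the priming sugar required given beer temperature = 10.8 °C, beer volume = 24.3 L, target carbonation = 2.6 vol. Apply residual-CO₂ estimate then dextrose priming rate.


residual = 14.695·(0.01821 + 0.09011·e^(−0.04·T));  sugar = (target − residual)·4.0·V
residual = 14.695·(0.01821 + 0.09011·e^(−0.04·10.8)) = 1.1273
sugar = (2.6 − 1.1273)·4.0·24.3

143.1506 g


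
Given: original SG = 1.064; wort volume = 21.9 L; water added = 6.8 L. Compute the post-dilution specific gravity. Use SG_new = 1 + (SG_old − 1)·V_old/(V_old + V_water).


pts = (1.064 − 1)·1000·21.9/(21.9 + 6.8) = 48.8362
SG_new = 1 + 48.8362/1000

1.0488


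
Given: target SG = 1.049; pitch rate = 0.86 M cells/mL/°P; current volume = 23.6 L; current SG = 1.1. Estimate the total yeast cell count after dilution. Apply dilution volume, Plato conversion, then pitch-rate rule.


V_w = V·((SG_c−1)/(SG_t−1)−1);  °P = 259 − 259/SG_t;  cells = rate·(V+V_w)·°P
V_w = 23.6·((1.1−1)/(1.049−1)−1) = 24.5633
V_final = 23.6 + 24.5633 = 48.1633
°P = 259 − 259/1.049 = 12.0982
cells = 0.86·48.1633·12.0982

501.1119 billion cells


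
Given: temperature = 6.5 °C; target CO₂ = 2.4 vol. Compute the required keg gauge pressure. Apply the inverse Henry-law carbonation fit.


psi = vols/(0.01821 + 0.09011·e^(−0.04·T)) − 14.695
psi = 2.4/(0.01821 + 0.09011·e^(−0.04·6.5)) − 14.695

12.6743 psi


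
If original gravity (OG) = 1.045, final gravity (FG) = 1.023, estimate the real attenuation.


AA = (OG−FG)/(OG−1)·100;  RA = AA·0.8192
AA = (1.045 − 1.023)/(1.045 − 1)·100 = 48.8889
RA = 48.8889·0.8192

40.0498 %


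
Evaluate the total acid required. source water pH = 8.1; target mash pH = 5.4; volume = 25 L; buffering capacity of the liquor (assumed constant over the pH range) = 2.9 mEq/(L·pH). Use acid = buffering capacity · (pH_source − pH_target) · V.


acid = 2.9 · (8.1 − 5.4) · 25

195.7500 mEq


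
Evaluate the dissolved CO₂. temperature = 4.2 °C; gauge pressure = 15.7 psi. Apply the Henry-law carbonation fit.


vols = (P + 14.695)·(0.01821 + 0.09011·e^(−0.04·T))
vols = (15.7 + 14.695)·(0.01821 + 0.09011·e^(−0.04·4.2))

2.8688 volumes


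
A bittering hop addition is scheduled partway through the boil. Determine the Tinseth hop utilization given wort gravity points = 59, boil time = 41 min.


U = 1.65·0.000125^(GP/1000) · (1 − e^(−0.04·t))/4.15
bigness = 1.65·0.000125^(59/1000) = 0.9710
boil_factor = (1 − e^(−0.04·41))/4.15 = 0.1942
U = 0.9710 · 0.1942

0.1886


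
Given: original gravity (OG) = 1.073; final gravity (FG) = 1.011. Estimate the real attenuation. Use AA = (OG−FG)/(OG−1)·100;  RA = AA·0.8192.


AA = (1.073 − 1.011)/(1.073 − 1)·100 = 84.9315
RA = 84.9315·0.8192

69.5759 %


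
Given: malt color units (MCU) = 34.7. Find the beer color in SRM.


SRM = 1.4922 · MCU^0.6859
SRM = 1.4922 · 34.7^0.6859

16.9957 SRM


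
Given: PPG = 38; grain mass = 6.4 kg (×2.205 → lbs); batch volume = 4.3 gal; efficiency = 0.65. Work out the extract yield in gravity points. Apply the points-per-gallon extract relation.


points = lbs × PPG × eff / vol
lbs = 6.4 × 2.205 = 14.1120
points = 14.1120 × 38 × 0.65 / 4.3

81.0620 points


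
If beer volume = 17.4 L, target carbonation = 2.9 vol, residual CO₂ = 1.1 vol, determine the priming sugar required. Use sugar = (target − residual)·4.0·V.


sugar = (2.9 − 1.1)·4.0·17.4

125.2800 g


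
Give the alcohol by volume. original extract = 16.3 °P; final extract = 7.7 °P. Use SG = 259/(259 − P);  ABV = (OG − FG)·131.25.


OG = 259/(259 − 16.3) = 1.0672
FG = 259/(259 − 7.7) = 1.0306
ABV = (1.0672 − 1.0306)·131.25

4.7933 % ABV


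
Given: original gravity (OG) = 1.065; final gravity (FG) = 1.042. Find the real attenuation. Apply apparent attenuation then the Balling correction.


AA = (OG−FG)/(OG−1)·100;  RA = AA·0.8192
AA = (1.065 − 1.042)/(1.065 − 1)·100 = 35.3846
RA = 35.3846·0.8192

28.9871 %


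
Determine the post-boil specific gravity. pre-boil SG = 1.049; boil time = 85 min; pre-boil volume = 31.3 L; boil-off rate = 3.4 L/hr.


V_post = V_pre − rate·(t/60);  SG_post = 1 + (SG_pre−1)·V_pre/V_post
V_post = 31.3 − 3.4·(85/60) = 26.4833
SG_post = 1 + (1.049 − 1)·31.3/26.4833

1.0579


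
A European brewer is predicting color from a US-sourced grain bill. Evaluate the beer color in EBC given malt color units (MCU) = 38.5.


SRM = 1.4922·MCU^0.6859;  EBC = SRM·1.97
SRM = 1.4922·38.5^0.6859 = 18.2513
EBC = 18.2513·1.97

35.9551 EBC


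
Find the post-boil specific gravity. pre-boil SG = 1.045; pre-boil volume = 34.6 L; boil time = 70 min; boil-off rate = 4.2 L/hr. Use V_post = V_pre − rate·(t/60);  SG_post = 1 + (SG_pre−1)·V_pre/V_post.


V_post = 34.6 − 4.2·(70/60) = 29.7000
SG_post = 1 + (1.045 − 1)·34.6/29.7000

1.0524


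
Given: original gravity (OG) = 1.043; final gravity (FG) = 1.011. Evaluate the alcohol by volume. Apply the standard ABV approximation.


ABV = (OG − FG) · 131.25
ABV = (1.043 − 1.011) · 131.25

4.2000 % ABV


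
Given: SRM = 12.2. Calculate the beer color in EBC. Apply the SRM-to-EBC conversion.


EBC = SRM · 1.97
EBC = 12.2 · 1.97

24.0340 EBC


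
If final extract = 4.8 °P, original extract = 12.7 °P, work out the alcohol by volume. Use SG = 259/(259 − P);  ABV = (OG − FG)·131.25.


OG = 259/(259 − 12.7) = 1.0516
FG = 259/(259 − 4.8) = 1.0189
ABV = (1.0516 − 1.0189)·131.25

4.2893 % ABV


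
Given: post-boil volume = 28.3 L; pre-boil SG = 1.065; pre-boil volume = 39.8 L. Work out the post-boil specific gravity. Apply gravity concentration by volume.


SG_post = 1 + (SG_pre − 1)·V_pre/V_post
pts_pre = (1.065 − 1)·1000 = 65.0000
pts_post = 65.0000·39.8/28.3 = 91.4134
SG_post = 1 + 91.4134/1000

1.0914


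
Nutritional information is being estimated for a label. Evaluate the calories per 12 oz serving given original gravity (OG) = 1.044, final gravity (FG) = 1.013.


ABW = (OG−FG)·131.25·0.79/FG;  °P = 259 − 259/SG (for OG→OE and FG→AE);  RE = 0.1808·OE + 0.8192·AE;  Cal = (6.9·ABW + 4·(RE−0.1))·FG·3.55
ABW = (1.044 − 1.013)·131.25·0.79/1.013 = 3.1731
OE = 259 − 259/1.044 = 10.9157 °P
AE = 259 − 259/1.013 = 3.3238 °P
RE = 0.1808·10.9157 + 0.8192·3.3238 = 4.6964 °P
Cal = (6.9·3.1731 + 4·(4.6964−0.1))·1.013·3.55

144.8521 kcal


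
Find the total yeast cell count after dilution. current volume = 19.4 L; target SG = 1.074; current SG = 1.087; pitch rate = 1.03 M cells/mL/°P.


V_w = V·((SG_c−1)/(SG_t−1)−1);  °P = 259 − 259/SG_t;  cells = rate·(V+V_w)·°P
V_w = 19.4·((1.087−1)/(1.074−1)−1) = 3.4081
V_final = 19.4 + 3.4081 = 22.8081
°P = 259 − 259/1.074 = 17.8454
cells = 1.03·22.8081·17.8454

419.2313 billion cells


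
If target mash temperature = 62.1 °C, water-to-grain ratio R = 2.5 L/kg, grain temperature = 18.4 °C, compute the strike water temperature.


T_strike = (0.41/R)·(T_mash − T_grain) + T_mash
T_strike = (0.41/2.5)·(62.1 − 18.4) + 62.1

69.2668 °C


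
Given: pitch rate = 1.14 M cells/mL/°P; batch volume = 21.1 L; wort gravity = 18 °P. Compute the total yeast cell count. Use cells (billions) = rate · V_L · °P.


cells = 1.14 · 21.1 · 18

432.9720 billion cells


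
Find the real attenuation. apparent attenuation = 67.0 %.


RA = AA · 0.8192
RA = 67.0 · 0.8192

54.8864 %


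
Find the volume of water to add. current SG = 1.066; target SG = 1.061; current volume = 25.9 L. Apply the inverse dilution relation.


V_water = V·((SG_curr − 1)/(SG_target − 1) − 1)
V_water = 25.9·((1.066 − 1)/(1.061 − 1) − 1)

2.1230 L


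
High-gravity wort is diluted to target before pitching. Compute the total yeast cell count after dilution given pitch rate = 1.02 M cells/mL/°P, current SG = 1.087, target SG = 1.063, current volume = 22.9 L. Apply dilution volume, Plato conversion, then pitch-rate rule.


V_w = V·((SG_c−1)/(SG_t−1)−1);  °P = 259 − 259/SG_t;  cells = rate·(V+V_w)·°P
V_w = 22.9·((1.087−1)/(1.063−1)−1) = 8.7238
V_final = 22.9 + 8.7238 = 31.6238
°P = 259 − 259/1.063 = 15.3500
cells = 1.02·31.6238·15.3500

495.1325 billion cells


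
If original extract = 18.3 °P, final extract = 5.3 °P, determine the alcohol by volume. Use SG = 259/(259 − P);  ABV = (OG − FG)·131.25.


OG = 259/(259 − 18.3) = 1.0760
FG = 259/(259 − 5.3) = 1.0209
ABV = (1.0760 − 1.0209)·131.25

7.2368 % ABV


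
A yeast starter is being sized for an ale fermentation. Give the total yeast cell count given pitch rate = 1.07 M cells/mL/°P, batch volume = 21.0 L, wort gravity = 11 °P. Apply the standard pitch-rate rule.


cells (billions) = rate · V_L · °P
cells = 1.07 · 21.0 · 11

247.1700 billion cells


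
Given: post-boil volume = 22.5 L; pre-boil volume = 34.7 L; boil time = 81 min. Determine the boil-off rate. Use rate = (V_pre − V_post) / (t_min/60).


rate = (34.7 − 22.5) / (81/60)

9.0370 L/hr


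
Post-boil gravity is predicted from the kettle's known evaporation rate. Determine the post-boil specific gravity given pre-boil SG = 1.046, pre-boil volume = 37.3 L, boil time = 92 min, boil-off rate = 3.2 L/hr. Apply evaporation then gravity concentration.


V_post = V_pre − rate·(t/60);  SG_post = 1 + (SG_pre−1)·V_pre/V_post
V_post = 37.3 − 3.2·(92/60) = 32.3933
SG_post = 1 + (1.046 − 1)·37.3/32.3933

1.0530


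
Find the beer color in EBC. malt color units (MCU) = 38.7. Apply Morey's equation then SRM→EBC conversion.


SRM = 1.4922·MCU^0.6859;  EBC = SRM·1.97
SRM = 1.4922·38.7^0.6859 = 18.3163
EBC = 18.3163·1.97

36.0831 EBC


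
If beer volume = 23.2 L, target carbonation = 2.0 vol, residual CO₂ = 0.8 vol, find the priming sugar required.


sugar = (target − residual)·4.0·V
sugar = (2.0 − 0.8)·4.0·23.2

111.3600 g


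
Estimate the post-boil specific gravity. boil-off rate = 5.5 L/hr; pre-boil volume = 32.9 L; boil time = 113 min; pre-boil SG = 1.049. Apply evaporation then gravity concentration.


V_post = V_pre − rate·(t/60);  SG_post = 1 + (SG_pre−1)·V_pre/V_post
V_post = 32.9 − 5.5·(113/60) = 22.5417
SG_post = 1 + (1.049 − 1)·32.9/22.5417

1.0715


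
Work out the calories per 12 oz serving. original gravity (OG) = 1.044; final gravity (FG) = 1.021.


ABW = (OG−FG)·131.25·0.79/FG;  °P = 259 − 259/SG (for OG→OE and FG→AE);  RE = 0.1808·OE + 0.8192·AE;  Cal = (6.9·ABW + 4·(RE−0.1))·FG·3.55
ABW = (1.044 − 1.021)·131.25·0.79/1.021 = 2.3358
OE = 259 − 259/1.044 = 10.9157 °P
AE = 259 − 259/1.021 = 5.3271 °P
RE = 0.1808·10.9157 + 0.8192·5.3271 = 6.3375 °P
Cal = (6.9·2.3358 + 4·(6.3375−0.1))·1.021·3.55

148.8492 kcal


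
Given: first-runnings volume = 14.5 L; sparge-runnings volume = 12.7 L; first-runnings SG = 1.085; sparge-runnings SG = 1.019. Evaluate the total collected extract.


total = Σ (SG_i − 1)·1000·V_i
first = (1.085 − 1)·1000·14.5 = 1232.5000
sparge = (1.019 − 1)·1000·12.7 = 241.3000
total = 1232.5000 + 241.3000

1473.8000 gravity·L


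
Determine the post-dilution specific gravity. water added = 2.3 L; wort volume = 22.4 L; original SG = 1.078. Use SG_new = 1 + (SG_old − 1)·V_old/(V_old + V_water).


pts = (1.078 − 1)·1000·22.4/(22.4 + 2.3) = 70.7368
SG_new = 1 + 70.7368/1000

1.0707


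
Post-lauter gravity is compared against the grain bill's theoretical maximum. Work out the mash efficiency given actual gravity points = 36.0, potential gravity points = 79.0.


efficiency = actual / potential × 100
efficiency = 36.0 / 79.0 × 100

45.5696 %


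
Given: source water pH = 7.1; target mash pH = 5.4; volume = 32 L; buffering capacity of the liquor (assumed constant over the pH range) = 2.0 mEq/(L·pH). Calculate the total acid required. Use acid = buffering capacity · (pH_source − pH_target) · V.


acid = 2.0 · (7.1 − 5.4) · 32

108.8000 mEq


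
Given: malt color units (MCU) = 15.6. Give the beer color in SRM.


SRM = 1.4922 · MCU^0.6859
SRM = 1.4922 · 15.6^0.6859

9.8218 SRM


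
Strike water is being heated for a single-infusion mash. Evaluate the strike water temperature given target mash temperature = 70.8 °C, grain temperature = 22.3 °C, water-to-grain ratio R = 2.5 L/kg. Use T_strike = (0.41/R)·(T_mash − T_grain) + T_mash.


T_strike = (0.41/2.5)·(70.8 − 22.3) + 70.8

78.7540 °C


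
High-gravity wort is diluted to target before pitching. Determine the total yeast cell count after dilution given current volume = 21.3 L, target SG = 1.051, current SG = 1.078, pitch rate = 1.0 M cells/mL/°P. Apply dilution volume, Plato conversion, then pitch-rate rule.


V_w = V·((SG_c−1)/(SG_t−1)−1);  °P = 259 − 259/SG_t;  cells = rate·(V+V_w)·°P
V_w = 21.3·((1.078−1)/(1.051−1)−1) = 11.2765
V_final = 21.3 + 11.2765 = 32.5765
°P = 259 − 259/1.051 = 12.5680
cells = 1.0·32.5765·12.5680

409.4221 billion cells


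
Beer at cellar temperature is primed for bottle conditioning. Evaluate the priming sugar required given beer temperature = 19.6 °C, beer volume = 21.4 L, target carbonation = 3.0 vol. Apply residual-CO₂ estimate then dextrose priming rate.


residual = 14.695·(0.01821 + 0.09011·e^(−0.04·T));  sugar = (target − residual)·4.0·V
residual = 14.695·(0.01821 + 0.09011·e^(−0.04·19.6)) = 0.8722
sugar = (3.0 − 0.8722)·4.0·21.4

182.1415 g


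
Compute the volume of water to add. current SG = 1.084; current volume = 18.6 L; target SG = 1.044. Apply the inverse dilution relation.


V_water = V·((SG_curr − 1)/(SG_target − 1) − 1)
V_water = 18.6·((1.084 − 1)/(1.044 − 1) − 1)

16.9091 L


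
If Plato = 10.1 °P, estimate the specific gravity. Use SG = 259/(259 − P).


SG = 259/(259 − 10.1)

1.0406


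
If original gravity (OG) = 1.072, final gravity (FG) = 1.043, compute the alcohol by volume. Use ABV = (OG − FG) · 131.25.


ABV = (1.072 − 1.043) · 131.25

3.8063 % ABV


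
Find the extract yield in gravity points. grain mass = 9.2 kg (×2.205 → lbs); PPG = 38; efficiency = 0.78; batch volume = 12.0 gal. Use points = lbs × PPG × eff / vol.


lbs = 9.2 × 2.205 = 20.2860
points = 20.2860 × 38 × 0.78 / 12.0

50.1064 points


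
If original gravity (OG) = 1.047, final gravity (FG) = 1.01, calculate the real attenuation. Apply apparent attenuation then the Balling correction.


AA = (OG−FG)/(OG−1)·100;  RA = AA·0.8192
AA = (1.047 − 1.01)/(1.047 − 1)·100 = 78.7234
RA = 78.7234·0.8192

64.4902 %


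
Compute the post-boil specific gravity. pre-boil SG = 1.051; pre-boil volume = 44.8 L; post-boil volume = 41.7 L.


SG_post = 1 + (SG_pre − 1)·V_pre/V_post
pts_pre = (1.051 − 1)·1000 = 51.0000
pts_post = 51.0000·44.8/41.7 = 54.7914
SG_post = 1 + 54.7914/1000

1.0548


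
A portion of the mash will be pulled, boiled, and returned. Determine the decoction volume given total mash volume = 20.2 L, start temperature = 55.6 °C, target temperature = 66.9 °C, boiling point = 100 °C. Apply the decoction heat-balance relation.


V_dec = V_total·(T_target − T_start)/(T_boil − T_start)
V_dec = 20.2·(66.9 − 55.6)/(100 − 55.6)

5.1410 L


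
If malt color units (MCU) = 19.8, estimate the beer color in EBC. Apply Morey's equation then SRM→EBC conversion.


SRM = 1.4922·MCU^0.6859;  EBC = SRM·1.97
SRM = 1.4922·19.8^0.6859 = 11.5667
EBC = 11.5667·1.97

22.7864 EBC


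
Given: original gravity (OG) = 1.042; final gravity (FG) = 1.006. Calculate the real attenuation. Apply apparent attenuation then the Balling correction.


AA = (OG−FG)/(OG−1)·100;  RA = AA·0.8192
AA = (1.042 − 1.006)/(1.042 − 1)·100 = 85.7143
RA = 85.7143·0.8192

70.2171 %


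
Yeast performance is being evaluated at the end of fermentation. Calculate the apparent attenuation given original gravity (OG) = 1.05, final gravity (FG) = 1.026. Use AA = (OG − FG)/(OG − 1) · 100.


AA = (1.05 − 1.026)/(1.05 − 1) · 100

48.0000 %


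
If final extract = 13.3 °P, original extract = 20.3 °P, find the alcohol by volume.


SG = 259/(259 − P);  ABV = (OG − FG)·131.25
OG = 259/(259 − 20.3) = 1.0850
FG = 259/(259 − 13.3) = 1.0541
ABV = (1.0850 − 1.0541)·131.25

4.0573 % ABV


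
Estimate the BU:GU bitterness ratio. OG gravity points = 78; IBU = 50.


BU:GU = IBU / OG_points
BU:GU = 50 / 78

0.6410


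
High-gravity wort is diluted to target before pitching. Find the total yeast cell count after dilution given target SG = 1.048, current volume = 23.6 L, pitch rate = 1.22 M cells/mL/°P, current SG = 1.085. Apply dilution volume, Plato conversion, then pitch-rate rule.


V_w = V·((SG_c−1)/(SG_t−1)−1);  °P = 259 − 259/SG_t;  cells = rate·(V+V_w)·°P
V_w = 23.6·((1.085−1)/(1.048−1)−1) = 18.1917
V_final = 23.6 + 18.1917 = 41.7917
°P = 259 − 259/1.048 = 11.8626
cells = 1.22·41.7917·11.8626

604.8243 billion cells


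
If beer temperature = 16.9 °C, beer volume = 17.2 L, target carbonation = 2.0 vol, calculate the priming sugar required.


residual = 14.695·(0.01821 + 0.09011·e^(−0.04·T));  sugar = (target − residual)·4.0·V
residual = 14.695·(0.01821 + 0.09011·e^(−0.04·16.9)) = 0.9411
sugar = (2.0 − 0.9411)·4.0·17.2

72.8503 g


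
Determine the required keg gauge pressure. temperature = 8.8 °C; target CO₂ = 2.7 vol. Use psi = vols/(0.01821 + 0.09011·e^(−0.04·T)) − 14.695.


psi = 2.7/(0.01821 + 0.09011·e^(−0.04·8.8)) − 14.695

18.4003 psi


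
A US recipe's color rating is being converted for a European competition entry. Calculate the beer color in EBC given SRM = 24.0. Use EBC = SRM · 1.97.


EBC = 24.0 · 1.97

47.2800 EBC


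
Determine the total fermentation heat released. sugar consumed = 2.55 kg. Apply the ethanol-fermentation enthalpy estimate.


Q = m_sugar · 590 kJ/kg
Q = 2.55 · 590

1504.5000 kJ


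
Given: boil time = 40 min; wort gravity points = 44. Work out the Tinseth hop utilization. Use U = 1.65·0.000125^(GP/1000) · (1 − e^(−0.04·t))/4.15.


bigness = 1.65·0.000125^(44/1000) = 1.1111
boil_factor = (1 − e^(−0.04·40))/4.15 = 0.1923
U = 1.1111 · 0.1923

0.2137


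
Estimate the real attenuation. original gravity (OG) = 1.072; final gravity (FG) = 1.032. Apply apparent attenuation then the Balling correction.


AA = (OG−FG)/(OG−1)·100;  RA = AA·0.8192
AA = (1.072 − 1.032)/(1.072 − 1)·100 = 55.5556
RA = 55.5556·0.8192

45.5111 %
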